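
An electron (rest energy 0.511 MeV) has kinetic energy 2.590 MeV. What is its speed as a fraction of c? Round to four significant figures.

0.9863c

γ = 1 + K/(mc²) = 1 + 2.590/0.511 = 6.0685.
β = √(1 − 1/γ²) = √(1 − 0.0271542) = √0.9728458 = 0.9863.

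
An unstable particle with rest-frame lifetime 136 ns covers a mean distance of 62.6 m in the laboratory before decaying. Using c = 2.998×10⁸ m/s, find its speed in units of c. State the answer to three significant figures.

d = βγcτ ⇒ βγ = d/(cτ) = 62.60 m / (40.7728 m) = 1.5353.
β = (βγ)/√(1+(βγ)²) = 1.5353/√3.35715 = 0.838.

0.838c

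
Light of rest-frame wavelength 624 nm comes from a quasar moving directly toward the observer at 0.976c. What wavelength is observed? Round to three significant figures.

Relativistic Doppler for wavelength: λ_obs = λ_src · √((1−β)/(1+β)).
With β = 0.976: factor = √(0.024/1.976) = 0.11021.
λ_obs = 624 × 0.11021 = 68.8 nm.

68.8 nm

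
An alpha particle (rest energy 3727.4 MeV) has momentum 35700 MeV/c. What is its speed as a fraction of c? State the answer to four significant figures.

0.9946c

pc/(mc²) = 35700/3727.4 = 9.5777 = βγ = β/√(1−β²).
So β² = x²/(1 + x²) with x = 9.5777: x² = 91.7323, β² = 91.7323/92.7323 = 0.989216, β = 0.9946.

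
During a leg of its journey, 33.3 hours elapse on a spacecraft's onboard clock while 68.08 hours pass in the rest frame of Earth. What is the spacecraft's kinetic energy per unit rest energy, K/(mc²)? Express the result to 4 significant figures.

1.044

γ = Δt/Δτ = 68.08/33.3 = 2.04444.
Since K = (γ−1)mc², K/(mc²) = 2.04444 − 1 = 1.044.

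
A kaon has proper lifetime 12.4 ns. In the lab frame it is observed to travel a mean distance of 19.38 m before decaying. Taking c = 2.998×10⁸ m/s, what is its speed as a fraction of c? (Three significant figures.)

0.982c

Lab distance = (lab lifetime)·v = γτ·βc, so βγ = d/(cτ) = 19.38/(2.998×10⁸ × 1.240×10^-8) = 5.2132.
With βγ = 5.2132: γ² = 1 + (βγ)² = 28.1775, and β = (βγ)/γ = 5.2132/5.30825 = 0.982.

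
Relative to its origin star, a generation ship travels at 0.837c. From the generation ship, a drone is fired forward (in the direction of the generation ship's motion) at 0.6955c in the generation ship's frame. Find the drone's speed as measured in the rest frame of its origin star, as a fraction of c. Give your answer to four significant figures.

0.9686c

Relativistic velocity addition: u = (u' + v)/(1 + u'v/c²), with u' = 0.6955c and v = 0.837c.
Numerator: 0.6955 + 0.837 = 1.5325. Denominator: 1 + (0.6955)(0.837) = 1.5821335.
u = 1.5325/1.5821335 = 0.96863, so the speed is 0.9686c.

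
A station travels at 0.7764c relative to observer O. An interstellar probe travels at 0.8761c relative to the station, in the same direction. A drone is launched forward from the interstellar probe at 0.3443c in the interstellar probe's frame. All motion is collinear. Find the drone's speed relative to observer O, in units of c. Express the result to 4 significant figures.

0.9919c

Compose velocities in two stages. Stage 1 (into S'): u₁ = (0.3443+0.8761)/(1+0.3443×0.8761) = 0.93759.
Stage 2 (into S): u = (0.93759+0.7764)/(1+0.93759×0.7764) = 0.99192, so the speed is 0.9919c.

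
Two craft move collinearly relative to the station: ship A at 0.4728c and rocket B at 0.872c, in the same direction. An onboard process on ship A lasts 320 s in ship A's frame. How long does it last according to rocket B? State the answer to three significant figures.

436 s

The velocity of ship A relative to rocket B is (0.4728 − 0.872)c / (1 − 0.4728×0.872) = −0.67924c; relative speed 0.67924c.
At |u| = 0.67924c, γ = (1 − 0.461367)^(−1/2) = 1.3626.
Ship A's interval is proper; time dilation gives Δt_B = γΔτ = 1.3626 × 320 s = 436 s.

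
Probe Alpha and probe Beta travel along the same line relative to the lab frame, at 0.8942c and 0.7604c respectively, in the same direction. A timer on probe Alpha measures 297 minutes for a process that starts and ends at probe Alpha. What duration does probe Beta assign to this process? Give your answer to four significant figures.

The velocity of probe Alpha relative to probe Beta is (0.8942 − 0.7604)c / (1 − 0.8942×0.7604) = 0.41806c; relative speed 0.41806c.
At |u| = 0.41806c, γ = (1 − 0.174774)^(−1/2) = 1.1008.
The clock on probe Alpha records proper time, so probe Beta measures Δt = γΔτ = 1.1008 × 297 = 326.9 minutes.

326.9 minutes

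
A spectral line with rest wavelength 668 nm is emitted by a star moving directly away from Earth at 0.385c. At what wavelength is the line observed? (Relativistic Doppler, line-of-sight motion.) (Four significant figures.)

Relativistic Doppler for wavelength: λ_obs = λ_src · √((1+β)/(1−β)).
With β = 0.385: factor = √(1.385/0.615) = 1.5007.
λ_obs = 668 × 1.5007 = 1002 nm.

1002 nm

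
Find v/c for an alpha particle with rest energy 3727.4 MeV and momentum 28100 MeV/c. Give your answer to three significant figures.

0.991

pc/(mc²) = 28100/3727.4 = 7.5388 = βγ = β/√(1−β²).
So β² = x²/(1 + x²) with x = 7.5388: x² = 56.8335, β² = 56.8335/57.8335 = 0.982709, β = 0.991.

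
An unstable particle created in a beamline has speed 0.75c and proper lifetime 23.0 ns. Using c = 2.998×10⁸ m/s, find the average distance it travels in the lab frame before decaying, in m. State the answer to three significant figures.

With β = 0.75, γ = 1/√(1 − 0.75²) = 1/√0.4375 = 1.5119.
Lab-frame lifetime: Δt = γτ = 1.5119 × 23.0 ns = 34.774 ns.
Distance: d = vΔt = 0.75 × 2.998×10⁸ m/s × 3.4774×10^-8 s = 7.82 m.

7.82 m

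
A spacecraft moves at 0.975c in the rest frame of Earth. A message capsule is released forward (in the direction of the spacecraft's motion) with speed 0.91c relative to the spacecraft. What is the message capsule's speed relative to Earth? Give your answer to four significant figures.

Relativistic velocity addition: u = (u' + v)/(1 + u'v/c²), with u' = 0.91c and v = 0.975c.
Numerator: 0.91 + 0.975 = 1.885. Denominator: 1 + (0.91)(0.975) = 1.88725.
u = 1.885/1.88725 = 0.99881, so the speed is 0.9988c.

0.9988c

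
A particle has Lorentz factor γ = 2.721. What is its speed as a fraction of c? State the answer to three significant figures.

0.930c

β = √(1 − 1/γ²) = √(1 − 1/7.403841) = √0.864935 = 0.930.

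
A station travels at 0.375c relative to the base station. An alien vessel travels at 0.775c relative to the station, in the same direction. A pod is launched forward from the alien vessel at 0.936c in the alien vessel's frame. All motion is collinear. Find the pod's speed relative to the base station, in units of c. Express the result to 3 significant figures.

Apply u = (u'+v)/(1+u'v) twice. Pod in the station frame: (0.936+0.775)/(1+0.936·0.775) = 1.711/1.7254 = 0.99165c.
That velocity, transformed to the rest frame of the base station: (0.99165+0.375)/(1+0.99165·0.375) = 1.36665/1.37186875 = 0.9962c.

0.996c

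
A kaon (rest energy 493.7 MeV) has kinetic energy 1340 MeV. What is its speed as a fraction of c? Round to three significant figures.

0.963c

γ = 1 + K/(mc²) = 1 + 1340/493.7 = 3.7142.
β = √(1 − 1/γ²) = √(1 − 0.0724886) = √0.9275114 = 0.963.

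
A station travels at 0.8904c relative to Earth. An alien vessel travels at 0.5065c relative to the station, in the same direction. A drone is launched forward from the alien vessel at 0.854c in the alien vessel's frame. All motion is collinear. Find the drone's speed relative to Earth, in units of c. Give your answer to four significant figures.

0.9970c

Compose velocities in two stages. Stage 1 (into S'): u₁ = (0.854+0.5065)/(1+0.854×0.5065) = 0.9497.
Stage 2 (into S): u = (0.9497+0.8904)/(1+0.9497×0.8904) = 0.99701, so the speed is 0.9970c.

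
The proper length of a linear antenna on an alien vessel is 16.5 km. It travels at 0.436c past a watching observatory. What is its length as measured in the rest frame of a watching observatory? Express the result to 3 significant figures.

β² = 0.190096, so γ = 1/√0.809904 = 1.1112.
Length contraction: L = L₀/γ = 16.5/1.1112 = 14.8 km.

14.8 km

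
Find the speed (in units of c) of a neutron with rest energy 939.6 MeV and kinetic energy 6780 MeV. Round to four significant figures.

0.9926c

γ = 1 + K/(mc²) = 1 + 6780/939.6 = 8.2158.
β = √(1 − 1/γ²) = √(1 − 0.014815) = √0.985185 = 0.9926.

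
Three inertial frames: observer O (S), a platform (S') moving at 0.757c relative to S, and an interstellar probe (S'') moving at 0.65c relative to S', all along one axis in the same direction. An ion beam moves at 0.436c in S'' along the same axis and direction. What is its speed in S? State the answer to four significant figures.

0.9772c

Apply u = (u'+v)/(1+u'v) twice. Ion beam in the platform frame: (0.436+0.65)/(1+0.436·0.65) = 1.086/1.2834 = 0.84619c.
That velocity, transformed to the rest frame of observer O: (0.84619+0.757)/(1+0.84619·0.757) = 1.60319/1.64056583 = 0.97722c.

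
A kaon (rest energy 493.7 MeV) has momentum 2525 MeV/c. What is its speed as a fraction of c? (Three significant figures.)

pc/(mc²) = 2525/493.7 = 5.1144 = βγ = β/√(1−β²).
So β² = x²/(1 + x²) with x = 5.1144: x² = 26.1571, β² = 26.1571/27.1571 = 0.963177, β = 0.981.

0.981c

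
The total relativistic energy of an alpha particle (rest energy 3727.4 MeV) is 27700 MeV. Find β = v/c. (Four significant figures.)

0.9909

Total energy E = γmc² gives γ = 27700/3727.4 = 7.4315.
Hence β = √(1 − 1/γ²) = √(1 − 0.018107) = √0.981893 = 0.9909.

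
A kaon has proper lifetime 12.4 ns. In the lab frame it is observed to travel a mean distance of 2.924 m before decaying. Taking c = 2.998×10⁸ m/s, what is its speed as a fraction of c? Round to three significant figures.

Lab distance = (lab lifetime)·v = γτ·βc, so βγ = d/(cτ) = 2.924/(2.998×10⁸ × 1.240×10^-8) = 0.78655.
With βγ = 0.78655: γ² = 1 + (βγ)² = 1.618661, and β = (βγ)/γ = 0.78655/1.27227 = 0.618.

0.618c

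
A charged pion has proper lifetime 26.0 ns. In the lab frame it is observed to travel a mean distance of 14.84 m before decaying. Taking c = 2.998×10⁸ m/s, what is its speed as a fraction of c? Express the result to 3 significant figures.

Let x = d/(cτ) = 14.84 m / (2.998×10⁸ m/s × 2.600×10^-8 s) = 1.9038. Since d = βγcτ, x = βγ = β/√(1−β²).
Solving: β² = x²/(1+x²) = 3.62445/4.62445 = 0.783758, so β = 0.885.

0.885c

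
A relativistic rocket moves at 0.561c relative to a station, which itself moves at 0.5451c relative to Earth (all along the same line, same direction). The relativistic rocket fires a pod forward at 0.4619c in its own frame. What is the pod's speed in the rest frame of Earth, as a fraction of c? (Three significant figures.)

Apply u = (u'+v)/(1+u'v) twice. Pod in the station frame: (0.4619+0.561)/(1+0.4619·0.561) = 1.0229/1.2591259 = 0.81239c.
That velocity, transformed to the rest frame of Earth: (0.81239+0.5451)/(1+0.81239·0.5451) = 1.35749/1.442833789 = 0.94085c.

0.941c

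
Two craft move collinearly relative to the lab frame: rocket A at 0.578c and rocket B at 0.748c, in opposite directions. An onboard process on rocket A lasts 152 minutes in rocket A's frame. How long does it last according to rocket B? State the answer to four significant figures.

402.0 minutes

Speed of rocket A in rocket B's frame: u = (v_A + v_B)/(1 + v_A v_B/c²) = (0.578 + 0.748)/(1 + 0.578×0.748) = 1.326/1.432344 = 0.92576; |u| = 0.92576c.
At |u| = 0.92576c, γ = (1 − 0.857032)^(−1/2) = 2.6447.
The clock on rocket A records proper time, so rocket B measures Δt = γΔτ = 2.6447 × 152 = 402.0 minutes.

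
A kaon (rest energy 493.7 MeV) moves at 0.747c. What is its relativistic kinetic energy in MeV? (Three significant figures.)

γ = 1/√(1 − β²) = 1/√(1 − 0.558009) = 1/√0.441991 = 1.50416.
Kinetic energy: K = (γ − 1)mc² = (1.50416 − 1) × 493.7 MeV = 0.50416 × 493.7 = 249 MeV.

249 MeV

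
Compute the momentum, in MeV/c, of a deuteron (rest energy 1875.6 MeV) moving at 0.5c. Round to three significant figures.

β² = 0.25, so γ = 1/√0.75 = 1.1547.
Momentum: p = γβ·mc = 1.1547 × 0.5 × 1875.6 MeV/c = 1080 MeV/c.

1080 MeV/c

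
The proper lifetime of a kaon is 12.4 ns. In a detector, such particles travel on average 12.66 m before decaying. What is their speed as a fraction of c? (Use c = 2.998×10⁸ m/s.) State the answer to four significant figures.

0.9595c

d = βγcτ ⇒ βγ = d/(cτ) = 12.66 m / (3.71752 m) = 3.4055.
β = (βγ)/√(1+(βγ)²) = 3.4055/√12.5974 = 0.9595.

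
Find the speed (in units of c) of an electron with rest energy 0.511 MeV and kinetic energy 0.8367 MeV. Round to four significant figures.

K = (γ−1)mc², so γ = 1 + 0.8367/0.511 = 2.6374.
Then v/c = √(1 − γ⁻²) = √(1 − 0.143763) = √0.856237 = 0.9253.

0.9253c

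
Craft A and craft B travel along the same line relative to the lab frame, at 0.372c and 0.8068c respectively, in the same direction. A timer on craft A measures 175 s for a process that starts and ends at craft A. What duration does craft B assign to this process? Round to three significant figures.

The velocity of craft A relative to craft B is (0.372 − 0.8068)c / (1 − 0.372×0.8068) = −0.62126c; relative speed 0.62126c.
At |u| = 0.62126c, γ = (1 − 0.385964)^(−1/2) = 1.2762.
The clock on craft A records proper time, so craft B measures Δt = γΔτ = 1.2762 × 175 = 223 s.

223 s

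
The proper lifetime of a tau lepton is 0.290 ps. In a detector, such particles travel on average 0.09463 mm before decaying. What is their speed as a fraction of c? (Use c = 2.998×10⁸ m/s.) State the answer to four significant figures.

0.7364c

Lab distance = (lab lifetime)·v = γτ·βc, so βγ = d/(cτ) = 9.463×10^-5/(2.998×10⁸ × 2.900×10^-13) = 1.0884.
With βγ = 1.0884: γ² = 1 + (βγ)² = 2.18461, and β = (βγ)/γ = 1.0884/1.47804 = 0.7364.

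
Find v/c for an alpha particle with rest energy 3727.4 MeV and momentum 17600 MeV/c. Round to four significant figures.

0.9783

βγ = pc/(mc²) = 17600/3727.4 = 4.7218.
Since γ² = 1 + (βγ)² = 23.2954, γ = √23.2954 = 4.82653, and β = (βγ)/γ = 4.7218/4.82653 = 0.9783.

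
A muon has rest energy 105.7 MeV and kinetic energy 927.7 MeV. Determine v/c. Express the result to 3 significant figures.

0.995

K = (γ−1)mc², so γ = 1 + 927.7/105.7 = 9.7767.
Then v/c = √(1 − γ⁻²) = √(1 − 0.010462) = √0.989538 = 0.995.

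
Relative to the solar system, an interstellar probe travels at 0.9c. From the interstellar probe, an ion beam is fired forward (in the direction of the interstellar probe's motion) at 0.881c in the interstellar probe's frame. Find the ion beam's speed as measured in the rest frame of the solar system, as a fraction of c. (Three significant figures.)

Relativistic velocity addition: u = (u' + v)/(1 + u'v/c²), with u' = 0.881c and v = 0.9c.
Numerator: 0.881 + 0.9 = 1.781. Denominator: 1 + (0.881)(0.9) = 1.7929.
u = 1.781/1.7929 = 0.99336, so the speed is 0.993c.

0.993c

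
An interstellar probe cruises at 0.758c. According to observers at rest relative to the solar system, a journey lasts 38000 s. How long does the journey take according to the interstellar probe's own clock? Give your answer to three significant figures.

24800 s

γ = 1/√(1 − β²) = 1/√(1 − 0.574564) = 1/√0.425436 = 1/0.652255 = 1.5331.
The moving clock records proper time: Δτ = Δt/γ = 38000/1.5331 = 24800 s.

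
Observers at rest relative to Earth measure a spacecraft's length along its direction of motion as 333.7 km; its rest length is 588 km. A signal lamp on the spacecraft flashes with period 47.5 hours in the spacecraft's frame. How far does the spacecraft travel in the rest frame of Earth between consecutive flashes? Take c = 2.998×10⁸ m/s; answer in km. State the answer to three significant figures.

7.44×10^10 km

From L = L₀/γ: γ = 588/333.7 = 1.76206.
β = √(1 − 1/γ²) = 0.82336. Lab-frame period = γτ = 1.76206×47.5 hours = 83.698 hours. Distance = βc × γτ = 0.82336 × 2.998×10⁸ m/s × 301312.8 s = 7.4377×10^13 m = 7.44×10^10 km.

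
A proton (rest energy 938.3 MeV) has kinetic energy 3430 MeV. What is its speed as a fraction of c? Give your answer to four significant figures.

γ = 1 + K/(mc²) = 1 + 3430/938.3 = 4.6555.
β = √(1 − 1/γ²) = √(1 − 0.0461389) = √0.9538611 = 0.9767.

0.9767c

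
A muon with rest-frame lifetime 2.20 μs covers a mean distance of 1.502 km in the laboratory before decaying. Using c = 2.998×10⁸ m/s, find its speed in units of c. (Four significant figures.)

Let x = d/(cτ) = 1502 m / (2.998×10⁸ m/s × 2.200×10^-6 s) = 2.2773. Since d = βγcτ, x = βγ = β/√(1−β²).
Solving: β² = x²/(1+x²) = 5.1861/6.1861 = 0.838347, so β = 0.9156.

0.9156c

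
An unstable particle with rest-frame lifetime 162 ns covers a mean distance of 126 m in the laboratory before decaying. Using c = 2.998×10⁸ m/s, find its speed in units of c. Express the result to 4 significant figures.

Let x = d/(cτ) = 126.0 m / (2.998×10⁸ m/s × 1.620×10^-7 s) = 2.5943. Since d = βγcτ, x = βγ = β/√(1−β²).
Solving: β² = x²/(1+x²) = 6.73039/7.73039 = 0.87064, so β = 0.9331.

0.9331c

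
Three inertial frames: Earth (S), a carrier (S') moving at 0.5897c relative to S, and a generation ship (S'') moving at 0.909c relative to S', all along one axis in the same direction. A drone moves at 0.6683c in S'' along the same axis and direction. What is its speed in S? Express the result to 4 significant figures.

Apply u = (u'+v)/(1+u'v) twice. Drone in the carrier frame: (0.6683+0.909)/(1+0.6683·0.909) = 1.5773/1.6074847 = 0.98122c.
That velocity, transformed to the rest frame of Earth: (0.98122+0.5897)/(1+0.98122·0.5897) = 1.57092/1.578625434 = 0.99512c.

0.9951c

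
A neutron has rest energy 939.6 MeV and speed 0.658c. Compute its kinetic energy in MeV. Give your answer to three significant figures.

With β = 0.658, γ = 1/√(1 − 0.658²) = 1/√0.567036 = 1.32799.
Kinetic energy: K = (γ − 1)mc² = (1.32799 − 1) × 939.6 MeV = 0.32799 × 939.6 = 308 MeV.

308 MeV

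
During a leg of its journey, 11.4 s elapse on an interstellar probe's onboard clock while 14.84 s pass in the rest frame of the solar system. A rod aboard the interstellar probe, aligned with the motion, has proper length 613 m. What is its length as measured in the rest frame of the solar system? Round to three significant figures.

The time-dilation ratio gives γ = 14.84/11.4 = 1.30175.
The rod contracts by the same γ: 613 m / 1.30175 = 471 m.

471 m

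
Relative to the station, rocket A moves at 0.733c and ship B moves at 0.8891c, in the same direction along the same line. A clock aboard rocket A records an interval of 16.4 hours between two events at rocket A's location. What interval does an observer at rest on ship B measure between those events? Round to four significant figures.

Speed of rocket A in ship B's frame: u = (v_A − v_B)/(1 − v_A v_B/c²) = (0.733 − 0.8891)/(1 − 0.733×0.8891) = −0.1561/0.3482897 = −0.44819; |u| = 0.44819c.
At |u| = 0.44819c, γ = (1 − 0.200874)^(−1/2) = 1.1186.
Rocket A's interval is proper; time dilation gives Δt_B = γΔτ = 1.1186 × 16.4 hours = 18.35 hours.

18.35 hours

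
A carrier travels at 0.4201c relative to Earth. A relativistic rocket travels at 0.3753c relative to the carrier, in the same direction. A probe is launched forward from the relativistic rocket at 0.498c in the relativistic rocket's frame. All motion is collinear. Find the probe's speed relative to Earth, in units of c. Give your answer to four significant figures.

Compose velocities in two stages. Stage 1 (into S'): u₁ = (0.498+0.3753)/(1+0.498×0.3753) = 0.73578.
Stage 2 (into S): u = (0.73578+0.4201)/(1+0.73578×0.4201) = 0.88296, so the speed is 0.8830c.

0.8830c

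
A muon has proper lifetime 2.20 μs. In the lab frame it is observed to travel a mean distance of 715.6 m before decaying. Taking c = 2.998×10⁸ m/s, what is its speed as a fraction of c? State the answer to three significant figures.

d = βγcτ ⇒ βγ = d/(cτ) = 715.6 m / (659.56 m) = 1.085.
β = (βγ)/√(1+(βγ)²) = 1.085/√2.17722 = 0.735.

0.735c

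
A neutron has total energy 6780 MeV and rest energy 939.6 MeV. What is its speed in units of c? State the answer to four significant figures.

γ = E/(mc²) = 6780/939.6 = 7.2158.
β = √(1 − 1/γ²) = √(1 − 0.0192057) = √0.9807943 = 0.9904.

0.9904c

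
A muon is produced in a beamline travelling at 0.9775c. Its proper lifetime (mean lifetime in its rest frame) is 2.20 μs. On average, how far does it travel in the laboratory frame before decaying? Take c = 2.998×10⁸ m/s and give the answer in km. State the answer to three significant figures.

With β = 0.9775, γ = 1/√(1 − 0.9775²) = 1/√0.04449375 = 4.7408.
Lab-frame lifetime: Δt = γτ = 4.7408 × 2.20 μs = 10.43 μs.
Distance: d = vΔt = 0.9775 × 2.998×10⁸ m/s × 1.0430×10^-5 s = 3060 m = 3.06 km.

3.06 km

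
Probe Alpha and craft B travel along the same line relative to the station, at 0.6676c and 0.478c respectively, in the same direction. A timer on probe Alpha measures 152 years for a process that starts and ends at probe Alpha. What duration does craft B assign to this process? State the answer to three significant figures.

158 years

Speed of probe Alpha in craft B's frame: u = (v_A − v_B)/(1 − v_A v_B/c²) = (0.6676 − 0.478)/(1 − 0.6676×0.478) = 0.1896/0.6808872 = 0.27846; |u| = 0.27846c.
At |u| = 0.27846c, γ = (1 − 0.07754)^(−1/2) = 1.0412.
Probe Alpha's interval is proper; time dilation gives Δt_B = γΔτ = 1.0412 × 152 years = 158 years.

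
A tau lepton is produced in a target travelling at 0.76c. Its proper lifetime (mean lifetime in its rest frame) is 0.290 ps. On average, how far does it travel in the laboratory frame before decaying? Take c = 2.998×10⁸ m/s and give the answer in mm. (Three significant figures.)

0.102 mm

β² = 0.5776, so γ = 1/√0.4224 = 1.5386.
Lab-frame lifetime: Δt = γτ = 1.5386 × 0.290 ps = 0.44619 ps.
Distance: d = vΔt = 0.76 × 2.998×10⁸ m/s × 4.4619×10^-13 s = 1.02×10^-4 m = 0.102 mm.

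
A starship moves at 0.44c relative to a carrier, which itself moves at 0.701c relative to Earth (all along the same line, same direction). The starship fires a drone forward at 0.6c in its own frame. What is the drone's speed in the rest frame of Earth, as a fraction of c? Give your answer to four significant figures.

First combine the drone and starship (S''→S'): u₁ = (0.6 + 0.44)/(1 + 0.6×0.44) = 1.04/1.264 = 0.82278.
Then combine with the carrier (S'→S): u = (0.82278 + 0.701)/(1 + 0.82278×0.701) = 1.52378/1.57676878 = 0.96639.

0.9664c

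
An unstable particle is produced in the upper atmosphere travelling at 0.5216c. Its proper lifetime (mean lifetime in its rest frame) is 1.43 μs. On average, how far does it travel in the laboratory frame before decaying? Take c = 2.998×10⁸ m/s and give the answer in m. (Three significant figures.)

262 m

γ = 1/√(1 − β²) = 1/√(1 − 0.27206656) = 1/√0.72793344 = 1/0.85319 = 1.1721.
Lab-frame lifetime: Δt = γτ = 1.1721 × 1.43 μs = 1.6761 μs.
Distance: d = vΔt = 0.5216 × 2.998×10⁸ m/s × 1.6761×10^-6 s = 262 m.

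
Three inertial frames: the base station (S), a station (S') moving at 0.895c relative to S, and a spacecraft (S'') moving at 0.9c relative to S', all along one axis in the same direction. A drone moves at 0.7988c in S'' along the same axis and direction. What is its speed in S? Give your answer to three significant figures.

0.999c

Compose velocities in two stages. Stage 1 (into S'): u₁ = (0.7988+0.9)/(1+0.7988×0.9) = 0.98829.
Stage 2 (into S): u = (0.98829+0.895)/(1+0.98829×0.895) = 0.99935, so the speed is 0.999c.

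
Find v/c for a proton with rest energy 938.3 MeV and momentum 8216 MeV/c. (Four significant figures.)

pc/(mc²) = 8216/938.3 = 8.7563 = βγ = β/√(1−β²).
So β² = x²/(1 + x²) with x = 8.7563: x² = 76.6728, β² = 76.6728/77.6728 = 0.987125, β = 0.9935.

0.9935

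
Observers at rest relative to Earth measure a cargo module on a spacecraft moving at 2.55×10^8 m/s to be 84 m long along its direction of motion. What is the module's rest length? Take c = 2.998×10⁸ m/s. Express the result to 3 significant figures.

β = v/c = (2.55×10^8 m/s)/(2.998×10⁸ m/s) = 0.850567.
With β = 0.850567, γ = 1/√(1 − 0.850567²) = 1/√0.2765358 = 1.9016.
Proper length: L₀ = γ·L = 1.9016 × 84 = 160 m.

160 m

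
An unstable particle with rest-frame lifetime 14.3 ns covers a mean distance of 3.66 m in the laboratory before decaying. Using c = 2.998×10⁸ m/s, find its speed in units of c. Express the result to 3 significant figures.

0.649c

d = βγcτ ⇒ βγ = d/(cτ) = 3.660 m / (4.28714 m) = 0.85372.
β = (βγ)/√(1+(βγ)²) = 0.85372/√1.728838 = 0.649.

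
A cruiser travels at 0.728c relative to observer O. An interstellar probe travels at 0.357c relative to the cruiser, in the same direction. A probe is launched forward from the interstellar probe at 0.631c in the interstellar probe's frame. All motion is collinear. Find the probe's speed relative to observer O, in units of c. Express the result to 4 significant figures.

0.9668c

Compose velocities in two stages. Stage 1 (into S'): u₁ = (0.631+0.357)/(1+0.631×0.357) = 0.80635.
Stage 2 (into S): u = (0.80635+0.728)/(1+0.80635×0.728) = 0.96681, so the speed is 0.9668c.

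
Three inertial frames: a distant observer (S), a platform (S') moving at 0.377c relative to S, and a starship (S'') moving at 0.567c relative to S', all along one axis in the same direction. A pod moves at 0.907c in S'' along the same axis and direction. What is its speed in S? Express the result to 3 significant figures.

Compose velocities in two stages. Stage 1 (into S'): u₁ = (0.907+0.567)/(1+0.907×0.567) = 0.97341.
Stage 2 (into S): u = (0.97341+0.377)/(1+0.97341×0.377) = 0.98788, so the speed is 0.988c.

0.988c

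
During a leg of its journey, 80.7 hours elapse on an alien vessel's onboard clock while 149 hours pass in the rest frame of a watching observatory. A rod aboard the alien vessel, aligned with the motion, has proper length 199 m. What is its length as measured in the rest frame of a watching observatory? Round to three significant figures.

108 m

From Δt = γΔτ: γ = 149/80.7 = 1.84634.
L = L₀/γ = 199/1.84634 = 108 m.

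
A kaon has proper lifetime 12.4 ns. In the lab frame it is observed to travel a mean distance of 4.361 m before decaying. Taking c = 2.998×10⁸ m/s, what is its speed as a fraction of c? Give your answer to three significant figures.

Lab distance = (lab lifetime)·v = γτ·βc, so βγ = d/(cτ) = 4.361/(2.998×10⁸ × 1.240×10^-8) = 1.1731.
With βγ = 1.1731: γ² = 1 + (βγ)² = 2.37616, and β = (βγ)/γ = 1.1731/1.54148 = 0.761.

0.761c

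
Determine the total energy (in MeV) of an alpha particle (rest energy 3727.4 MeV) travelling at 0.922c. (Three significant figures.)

γ = 1/√(1 − β²) = 1/√(1 − 0.850084) = 1/√0.149916 = 1/0.38719 = 2.5827.
Total energy: E = γmc² = 2.5827 × 3727.4 MeV = 9630 MeV.

9630 MeV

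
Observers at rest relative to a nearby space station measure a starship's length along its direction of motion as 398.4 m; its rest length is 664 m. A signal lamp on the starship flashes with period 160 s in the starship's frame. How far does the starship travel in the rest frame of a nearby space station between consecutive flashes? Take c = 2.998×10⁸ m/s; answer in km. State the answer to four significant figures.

From L = L₀/γ: γ = 664/398.4 = 1.66667.
β = √(1 − 1/γ²) = 0.8. Lab-frame period = γτ = 1.66667×160 s = 266.67 s. Distance = βc × γτ = 0.8 × 2.998×10⁸ m/s × 266.67 s = 6.3958×10^10 m = 6.396×10^7 km.

6.396×10^7 km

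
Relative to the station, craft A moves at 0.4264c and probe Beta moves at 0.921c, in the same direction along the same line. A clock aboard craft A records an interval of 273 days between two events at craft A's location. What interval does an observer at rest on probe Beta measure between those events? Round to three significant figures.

The velocity of craft A relative to probe Beta is (0.4264 − 0.921)c / (1 − 0.4264×0.921) = −0.81444c; relative speed 0.81444c.
γ for this relative speed: γ = 1/√(1 − 0.663313) = 1.7234.
The clock on craft A records proper time, so probe Beta measures Δt = γΔτ = 1.7234 × 273 = 470 days.

470 days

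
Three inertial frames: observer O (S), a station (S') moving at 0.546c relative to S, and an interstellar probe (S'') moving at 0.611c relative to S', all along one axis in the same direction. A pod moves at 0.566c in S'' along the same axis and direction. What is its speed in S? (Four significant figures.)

0.9615c

Apply u = (u'+v)/(1+u'v) twice. Pod in the station frame: (0.566+0.611)/(1+0.566·0.611) = 1.177/1.345826 = 0.87456c.
That velocity, transformed to the rest frame of observer O: (0.87456+0.546)/(1+0.87456·0.546) = 1.42056/1.47750976 = 0.96146c.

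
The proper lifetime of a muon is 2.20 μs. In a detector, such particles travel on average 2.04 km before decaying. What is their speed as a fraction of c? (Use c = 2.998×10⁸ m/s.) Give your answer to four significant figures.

0.9515c

Let x = d/(cτ) = 2040 m / (2.998×10⁸ m/s × 2.200×10^-6 s) = 3.093. Since d = βγcτ, x = βγ = β/√(1−β²).
Solving: β² = x²/(1+x²) = 9.56665/10.56665 = 0.905363, so β = 0.9515.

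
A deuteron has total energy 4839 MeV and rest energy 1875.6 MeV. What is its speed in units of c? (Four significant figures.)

Total energy E = γmc² gives γ = 4839/1875.6 = 2.58.
Hence β = √(1 − 1/γ²) = √(1 − 0.150231) = √0.849769 = 0.9218.

0.9218c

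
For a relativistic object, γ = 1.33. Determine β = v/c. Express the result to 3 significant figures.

0.659

β = √(1 − 1/γ²) = √(1 − 1/1.7689) = √0.434677 = 0.659.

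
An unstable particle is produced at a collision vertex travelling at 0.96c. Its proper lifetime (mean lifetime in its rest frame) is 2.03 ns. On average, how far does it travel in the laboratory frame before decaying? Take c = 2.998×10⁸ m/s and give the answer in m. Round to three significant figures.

2.09 m

With β = 0.96, γ = 1/√(1 − 0.96²) = 1/√0.0784 = 3.5714.
Lab-frame lifetime: Δt = γτ = 3.5714 × 2.03 ns = 7.2499 ns.
Distance: d = vΔt = 0.96 × 2.998×10⁸ m/s × 7.2499×10^-9 s = 2.09 m.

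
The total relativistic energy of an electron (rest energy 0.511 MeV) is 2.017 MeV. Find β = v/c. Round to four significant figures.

0.9674

γ = E/(mc²) = 2.017/0.511 = 3.9472.
β = √(1 − 1/γ²) = √(1 − 0.0641833) = √0.9358167 = 0.9674.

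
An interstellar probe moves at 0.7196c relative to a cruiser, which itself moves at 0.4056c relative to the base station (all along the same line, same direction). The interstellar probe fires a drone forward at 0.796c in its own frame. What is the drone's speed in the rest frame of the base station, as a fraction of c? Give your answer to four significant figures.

Compose velocities in two stages. Stage 1 (into S'): u₁ = (0.796+0.7196)/(1+0.796×0.7196) = 0.96363.
Stage 2 (into S): u = (0.96363+0.4056)/(1+0.96363×0.4056) = 0.98446, so the speed is 0.9845c.

0.9845c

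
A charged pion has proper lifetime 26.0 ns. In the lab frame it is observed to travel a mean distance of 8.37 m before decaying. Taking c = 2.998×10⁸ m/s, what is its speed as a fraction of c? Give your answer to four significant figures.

0.7318c

d = βγcτ ⇒ βγ = d/(cτ) = 8.370 m / (7.7948 m) = 1.0738.
β = (βγ)/√(1+(βγ)²) = 1.0738/√2.15305 = 0.7318.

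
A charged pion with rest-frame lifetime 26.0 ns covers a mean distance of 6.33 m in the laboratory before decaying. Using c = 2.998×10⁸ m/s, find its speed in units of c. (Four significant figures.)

0.6304c

Lab distance = (lab lifetime)·v = γτ·βc, so βγ = d/(cτ) = 6.330/(2.998×10⁸ × 2.600×10^-8) = 0.81208.
With βγ = 0.81208: γ² = 1 + (βγ)² = 1.659474, and β = (βγ)/γ = 0.81208/1.28821 = 0.6304.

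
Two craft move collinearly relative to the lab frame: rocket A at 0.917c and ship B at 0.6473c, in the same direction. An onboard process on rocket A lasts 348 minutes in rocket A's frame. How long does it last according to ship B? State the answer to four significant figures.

Speed of rocket A in ship B's frame: u = (v_A − v_B)/(1 − v_A v_B/c²) = (0.917 − 0.6473)/(1 − 0.917×0.6473) = 0.2697/0.4064259 = 0.66359; |u| = 0.66359c.
At |u| = 0.66359c, γ = (1 − 0.440352)^(−1/2) = 1.3367.
The clock on rocket A records proper time, so ship B measures Δt = γΔτ = 1.3367 × 348 = 465.2 minutes.

465.2 minutes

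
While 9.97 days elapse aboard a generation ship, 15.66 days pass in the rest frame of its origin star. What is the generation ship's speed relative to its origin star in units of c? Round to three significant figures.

0.771c

γ = Δt/Δτ = 15.66/9.97 = 1.5707.
β = √(1 − 1/γ²) = √(1 − 0.405334) = √0.594666 = 0.771.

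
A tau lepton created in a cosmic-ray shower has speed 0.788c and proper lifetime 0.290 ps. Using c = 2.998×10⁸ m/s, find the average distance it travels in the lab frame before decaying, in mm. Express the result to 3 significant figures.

Lorentz factor: γ = (1 − 0.620944)^(−1/2) = 1.6242.
Lab-frame lifetime: Δt = γτ = 1.6242 × 0.290 ps = 0.47102 ps.
Distance: d = vΔt = 0.788 × 2.998×10⁸ m/s × 4.7102×10^-13 s = 1.11×10^-4 m = 0.111 mm.

0.111 mm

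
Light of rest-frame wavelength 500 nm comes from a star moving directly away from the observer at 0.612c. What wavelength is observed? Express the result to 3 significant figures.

Relativistic Doppler for wavelength: λ_obs = λ_src · √((1+β)/(1−β)).
With β = 0.612: factor = √(1.612/0.388) = 2.0383.
λ_obs = 500 × 2.0383 = 1020 nm.

1020 nm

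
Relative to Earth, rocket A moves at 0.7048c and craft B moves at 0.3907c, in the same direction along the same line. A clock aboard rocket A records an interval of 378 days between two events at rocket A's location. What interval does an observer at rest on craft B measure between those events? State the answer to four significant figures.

419.5 days

Transform rocket A's velocity into craft B's frame: (0.7048 − 0.3907)/(1 − 0.7048·0.3907) = 0.3141/0.72463464, so the relative speed is 0.43346c.
γ for this relative speed: γ = 1/√(1 − 0.187888) = 1.1097.
The clock on rocket A records proper time, so craft B measures Δt = γΔτ = 1.1097 × 378 = 419.5 days.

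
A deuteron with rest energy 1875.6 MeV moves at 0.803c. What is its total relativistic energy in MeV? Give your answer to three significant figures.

3150 MeV

Lorentz factor: γ = (1 − 0.644809)^(−1/2) = 1.6779.
Total energy: E = γmc² = 1.6779 × 1875.6 MeV = 3150 MeV.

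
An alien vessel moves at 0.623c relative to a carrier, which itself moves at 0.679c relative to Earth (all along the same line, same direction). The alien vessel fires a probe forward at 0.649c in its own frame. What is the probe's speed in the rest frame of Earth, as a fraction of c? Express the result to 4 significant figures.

Apply u = (u'+v)/(1+u'v) twice. Probe in the carrier frame: (0.649+0.623)/(1+0.649·0.623) = 1.272/1.404327 = 0.90577c.
That velocity, transformed to the rest frame of Earth: (0.90577+0.679)/(1+0.90577·0.679) = 1.58477/1.61501783 = 0.98127c.

0.9813c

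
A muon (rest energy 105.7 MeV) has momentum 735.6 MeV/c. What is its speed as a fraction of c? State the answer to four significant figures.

βγ = pc/(mc²) = 735.6/105.7 = 6.9593.
Since γ² = 1 + (βγ)² = 49.4319, γ = √49.4319 = 7.03078, and β = (βγ)/γ = 6.9593/7.03078 = 0.9898.

0.9898c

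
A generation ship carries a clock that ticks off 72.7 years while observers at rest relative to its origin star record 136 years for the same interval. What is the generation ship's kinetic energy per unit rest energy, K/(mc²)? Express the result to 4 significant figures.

0.8707

The time-dilation ratio gives γ = 136/72.7 = 1.8707.
K/(mc²) = γ − 1 = 1.8707 − 1 = 0.8707.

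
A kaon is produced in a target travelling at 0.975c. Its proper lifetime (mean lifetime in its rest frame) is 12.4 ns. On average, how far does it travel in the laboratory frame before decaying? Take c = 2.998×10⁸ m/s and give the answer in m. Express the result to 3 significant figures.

With β = 0.975, γ = 1/√(1 − 0.975²) = 1/√0.049375 = 4.5004.
Lab-frame lifetime: Δt = γτ = 4.5004 × 12.4 ns = 55.805 ns.
Distance: d = vΔt = 0.975 × 2.998×10⁸ m/s × 5.5805×10^-8 s = 16.3 m.

16.3 m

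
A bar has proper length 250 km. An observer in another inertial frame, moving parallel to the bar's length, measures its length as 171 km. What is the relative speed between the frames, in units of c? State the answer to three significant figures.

0.729c

Length contraction gives γ = L₀/L = 250/171 = 1.462.
β = √(1 − 1/γ²) = √0.532151 = 0.729.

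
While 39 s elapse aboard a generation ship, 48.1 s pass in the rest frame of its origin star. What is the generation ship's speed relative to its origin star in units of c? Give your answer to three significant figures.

0.585c

γ = Δt/Δτ = 48.1/39 = 1.2333.
β = √(1 − 1/γ²) = √(1 − 0.65745) = √0.34255 = 0.585.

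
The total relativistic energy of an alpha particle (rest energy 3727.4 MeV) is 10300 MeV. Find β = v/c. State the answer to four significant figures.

0.9322

Total energy E = γmc² gives γ = 10300/3727.4 = 2.7633.
Hence β = √(1 − 1/γ²) = √(1 − 0.130962) = √0.869038 = 0.9322.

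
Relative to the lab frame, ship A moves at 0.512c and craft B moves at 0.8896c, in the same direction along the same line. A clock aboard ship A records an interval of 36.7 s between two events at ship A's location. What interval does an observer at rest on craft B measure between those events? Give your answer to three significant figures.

50.9 s

Transform ship A's velocity into craft B's frame: (0.512 − 0.8896)/(1 − 0.512·0.8896) = −0.3776/0.5445248, so the relative speed is 0.69345c.
At |u| = 0.69345c, γ = (1 − 0.480873)^(−1/2) = 1.3879.
Ship A's interval is proper; time dilation gives Δt_B = γΔτ = 1.3879 × 36.7 s = 50.9 s.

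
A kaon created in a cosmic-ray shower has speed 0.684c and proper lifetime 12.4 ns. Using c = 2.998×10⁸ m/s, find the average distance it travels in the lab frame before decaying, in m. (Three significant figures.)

γ = 1/√(1 − β²) = 1/√(1 − 0.467856) = 1/√0.532144 = 1/0.729482 = 1.3708.
Lab-frame lifetime: Δt = γτ = 1.3708 × 12.4 ns = 16.998 ns.
Distance: d = vΔt = 0.684 × 2.998×10⁸ m/s × 1.6998×10^-8 s = 3.49 m.

3.49 m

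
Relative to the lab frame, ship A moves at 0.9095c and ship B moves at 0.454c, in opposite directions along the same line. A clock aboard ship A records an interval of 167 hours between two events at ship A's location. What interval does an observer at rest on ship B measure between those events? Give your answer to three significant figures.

637 hours

Speed of ship A in ship B's frame: u = (v_A + v_B)/(1 + v_A v_B/c²) = (0.9095 + 0.454)/(1 + 0.9095×0.454) = 1.3635/1.412913 = 0.96503; |u| = 0.96503c.
γ for this relative speed: γ = 1/√(1 − 0.931283) = 3.8148.
The clock on ship A records proper time, so ship B measures Δt = γΔτ = 3.8148 × 167 = 637 hours.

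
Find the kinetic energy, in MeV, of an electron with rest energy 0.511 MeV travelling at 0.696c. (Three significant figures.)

0.201 MeV

γ = 1/√(1 − β²) = 1/√(1 − 0.484416) = 1/√0.515584 = 1/0.718042 = 1.39268.
Kinetic energy: K = (γ − 1)mc² = (1.39268 − 1) × 0.511 MeV = 0.39268 × 0.511 = 0.201 MeV.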